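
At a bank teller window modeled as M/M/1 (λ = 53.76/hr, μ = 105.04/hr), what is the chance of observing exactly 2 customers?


ρ = 53.76/105.04 = 0.5118
P_n = (1−ρ)·ρ^n = (1 − 0.5118)·0.5118^2 = 0.4882·0.261944 = 0.127880

Final: 0.127880


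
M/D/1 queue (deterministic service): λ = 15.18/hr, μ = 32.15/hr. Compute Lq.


ρ = 15.18/32.15 = 0.4722
M/D/1: Lq = ρ²/(2(1−ρ)) = 0.2229/(2·0.5278) = 0.21118

Final: 0.21118


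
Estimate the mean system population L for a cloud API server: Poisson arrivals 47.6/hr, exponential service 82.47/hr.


ρ = λ/μ = 47.6/82.47 = 0.5772
L = ρ/(1−ρ) = 0.5772/(1 − 0.5772) = 0.5772/0.4228 = 1.3651

Final: 1.3651


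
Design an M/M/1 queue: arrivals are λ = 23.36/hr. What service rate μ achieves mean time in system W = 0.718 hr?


W = 1/(μ−λ) ⇒ μ − λ = 1/W = 1/0.718 = 1.3928
μ = λ + 1/W = 23.36 + 1.3928 = 24.7528 per hr

Final: 24.7528 /hr


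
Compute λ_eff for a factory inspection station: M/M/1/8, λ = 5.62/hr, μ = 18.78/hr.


ρ = 0.2993; P_K = (1−ρ)ρ^8/(1−ρ^9) = 0.00004507
λ_eff = λ(1 − P_K) = 5.62·(1 − 0.00004507) = 5.62·0.999955 = 5.6197 /hr

Final: 5.6197 /hr


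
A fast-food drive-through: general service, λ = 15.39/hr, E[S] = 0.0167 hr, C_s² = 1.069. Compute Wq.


ρ = λ·E[S] = 15.39·0.0167 = 0.2570
E[S²] = E[S]²(1+C_s²) = 0.0167²·(1+1.069) = 0.0005770
Wq = λ·E[S²]/(2(1−ρ)) = 15.39·0.0005770/(2·0.7430) = 0.005976 hr

Final: 0.005976 hr


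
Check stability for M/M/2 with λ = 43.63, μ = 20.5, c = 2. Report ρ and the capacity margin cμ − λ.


Total capacity cμ = 2·20.5 = 41.00/hr
ρ = λ/(cμ) = 43.63/41.00 = 1.0641
Stable ⇔ ρ < 1: NO
Spare capacity = cμ − λ = 41.00 − 43.63 = -2.63/hr

Final: ρ = 1.0641; unstable; margin = -2.63/hr


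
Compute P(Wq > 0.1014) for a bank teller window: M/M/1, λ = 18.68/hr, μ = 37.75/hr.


ρ = 18.68/37.75 = 0.4948
P(Wq > t) = ρ·e^{−(μ−λ)t} = 0.4948·e^{−1.9337}
= 0.4948·0.144612 = 0.071559

Final: 0.071559


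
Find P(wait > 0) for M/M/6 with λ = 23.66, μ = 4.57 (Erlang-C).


a = λ/μ = 5.1772; ρ = a/6 = 0.8629
P₀ = 0.003348 (from M/M/c formula)
C(c,a) = [a^c/(c!(1−ρ))]·P₀ = [19257.11577/(720·0.1371)]·0.003348
= 195.04658·0.003348 = 0.653016

Final: 0.653016


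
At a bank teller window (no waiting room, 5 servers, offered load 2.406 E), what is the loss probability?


B(c,a) = (a^c/c!) / Σ_{k=0}^{c} a^k/k!
a^5/5! = 0.671888
Σ terms (k=0..5): 1.00000 + 2.40600 + 2.89442 + 2.32132 + 1.39628 + 0.67189 = 10.689905
B = 0.671888/10.689905 = 0.062853

Final: 0.062853


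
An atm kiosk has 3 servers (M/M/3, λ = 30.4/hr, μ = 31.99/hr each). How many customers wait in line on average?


a = λ/μ = 0.9503; ρ = a/3 = 0.3168
P₀ = 0.382970
Lq = P₀·a^c·ρ / (c!·(1−ρ)²) = 0.382970·0.85818·0.3168/(6·0.46681)
= 0.03717

Final: 0.03717


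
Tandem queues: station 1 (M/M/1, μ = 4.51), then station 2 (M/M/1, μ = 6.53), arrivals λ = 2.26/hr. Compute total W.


Each node sees arrival rate λ = 2.26/hr (tandem ⇒ throughput preserved).
W₁ = 1/(μ₁−λ) = 1/(4.51−2.26) = 0.44444 hr
W₂ = 1/(μ₂−λ) = 1/(6.53−2.26) = 0.23419 hr
W_total = W₁ + W₂ = 0.44444 + 0.23419 = 0.67864 hr

Final: 0.67864 hr


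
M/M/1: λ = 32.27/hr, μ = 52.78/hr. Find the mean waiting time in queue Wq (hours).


ρ = 32.27/52.78 = 0.6114
Wq = ρ/(μ−λ) = 0.6114/(52.78 − 32.27) = 0.6114/20.51 = 0.02981 hr

Final: 0.02981 hr


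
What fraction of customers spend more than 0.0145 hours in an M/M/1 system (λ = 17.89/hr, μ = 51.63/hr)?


W ~ Exponential(μ−λ) for M/M/1.
μ − λ = 51.63 − 17.89 = 33.7400
P(W > t) = e^{−(μ−λ)t} = e^{−0.4892} = 0.613098

Final: 0.613098


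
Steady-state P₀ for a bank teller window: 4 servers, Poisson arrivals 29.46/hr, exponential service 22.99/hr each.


a = λ/μ = 29.46/22.99 = 1.2814; ρ = a/c = 0.3204
Σ_{k=0}^{3} a^k/k! (terms k=0..3) = 1.00000 + 1.28143 + 0.82103 + 0.35070 = 3.45315
Tail: a^4/(4!(1−ρ)) = 2.69634/(24·0.6796) = 0.16530
P₀ = 1/(3.45315 + 0.16530) = 1/3.61845 = 0.276361

Final: 0.276361


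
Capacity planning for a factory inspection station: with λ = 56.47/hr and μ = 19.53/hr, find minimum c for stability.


Stability requires cμ > λ ⇔ c > λ/μ.
λ/μ = 56.47/19.53 = 2.8914
Minimum integer c = ⌊2.8914⌋ + 1 = 3
Check: 3·19.53 = 58.59 > 56.47, while 2·19.53 = 39.06 ≤ 56.47

Final: 3 servers


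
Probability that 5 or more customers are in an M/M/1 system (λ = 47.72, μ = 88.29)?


ρ = 47.72/88.29 = 0.5405
P(N ≥ n) = ρ^n = 0.5405^5 = 0.046126

Final: 0.046126


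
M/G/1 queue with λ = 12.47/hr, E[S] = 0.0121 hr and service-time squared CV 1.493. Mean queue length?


ρ = λ·E[S] = 12.47·0.0121 = 0.1509
Lq = ρ²(1+C_s²)/(2(1−ρ)) = 0.02277·(1+1.493)/(2·0.8491)
= 0.02277·2.4930/1.6982 = 0.03342

Final: 0.03342


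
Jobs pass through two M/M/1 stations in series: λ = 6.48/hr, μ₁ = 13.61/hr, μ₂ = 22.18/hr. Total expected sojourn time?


Each node sees arrival rate λ = 6.48/hr (tandem ⇒ throughput preserved).
W₁ = 1/(μ₁−λ) = 1/(13.61−6.48) = 0.14025 hr
W₂ = 1/(μ₂−λ) = 1/(22.18−6.48) = 0.06369 hr
W_total = W₁ + W₂ = 0.14025 + 0.06369 = 0.20395 hr

Final: 0.20395 hr


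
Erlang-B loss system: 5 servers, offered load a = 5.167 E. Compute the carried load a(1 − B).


B(5,5.167) = 0.298268 (Erlang-B)
Carried load = a(1 − B) = 5.167·(1 − 0.298268) = 5.167·0.701732 = 3.6258 E

Final: 3.6258 Erlangs


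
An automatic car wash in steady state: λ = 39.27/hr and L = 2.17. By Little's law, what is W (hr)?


W = L/λ = 2.17/39.27 = 0.05526 hr

Final: 0.05526 hr


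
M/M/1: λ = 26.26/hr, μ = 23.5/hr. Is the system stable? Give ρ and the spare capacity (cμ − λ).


Total capacity cμ = 1·23.5 = 23.50/hr
ρ = λ/(cμ) = 26.26/23.50 = 1.1174
Stable ⇔ ρ < 1: NO
Spare capacity = cμ − λ = 23.50 − 26.26 = -2.76/hr

Final: ρ = 1.1174; unstable; margin = -2.76/hr


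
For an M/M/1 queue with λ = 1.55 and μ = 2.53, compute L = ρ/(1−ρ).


ρ = λ/μ = 1.55/2.53 = 0.6126
L = ρ/(1−ρ) = 0.6126/(1 − 0.6126) = 0.6126/0.3874 = 1.5816

Final: 1.5816


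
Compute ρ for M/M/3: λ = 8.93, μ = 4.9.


ρ = λ/(cμ) = 8.93/(3·4.9) = 8.93/14.70 = 0.6075

Final: 0.6075


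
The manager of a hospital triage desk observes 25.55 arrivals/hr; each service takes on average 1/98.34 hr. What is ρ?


ρ = λ/μ = 25.55/98.34 = 0.2598

Final: 0.2598


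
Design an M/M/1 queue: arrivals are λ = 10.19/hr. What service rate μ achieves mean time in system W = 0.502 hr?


W = 1/(μ−λ) ⇒ μ − λ = 1/W = 1/0.502 = 1.9920
μ = λ + 1/W = 10.19 + 1.9920 = 12.1820 per hr

Final: 12.1820 /hr


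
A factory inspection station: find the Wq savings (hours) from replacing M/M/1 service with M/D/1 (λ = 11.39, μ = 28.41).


ρ = 11.39/28.41 = 0.4009
Wq(M/M/1) = ρ/(μ−λ) = 0.4009/17.02 = 0.02356 hr
Wq(M/D/1) = ρ/(2(μ−λ)) = 0.01178 hr
Savings = 0.02356 − 0.01178 = 0.01178 hr

Final: 0.01178 hr


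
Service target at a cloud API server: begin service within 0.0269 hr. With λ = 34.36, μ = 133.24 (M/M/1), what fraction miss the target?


ρ = 34.36/133.24 = 0.2579
P(Wq > t) = ρ·e^{−(μ−λ)t} = 0.2579·e^{−2.6599}
= 0.2579·0.069957 = 0.018041

Final: 0.018041


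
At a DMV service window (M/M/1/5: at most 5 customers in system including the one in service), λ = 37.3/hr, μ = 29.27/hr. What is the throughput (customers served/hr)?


ρ = 1.2743; P_K = (1−ρ)ρ^5/(1−ρ^6) = 0.280862
λ_eff = λ(1 − P_K) = 37.3·(1 − 0.280862) = 37.3·0.719138 = 26.8238 /hr

Final: 26.8238 /hr


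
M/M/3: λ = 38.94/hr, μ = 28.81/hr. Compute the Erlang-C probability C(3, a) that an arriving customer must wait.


a = λ/μ = 1.3516; ρ = a/3 = 0.4505
P₀ = 0.249127 (from M/M/c formula)
C(c,a) = [a^c/(c!(1−ρ))]·P₀ = [2.46921/(6·0.5495)]·0.249127
= 0.74898·0.249127 = 0.186590

Final: 0.186590


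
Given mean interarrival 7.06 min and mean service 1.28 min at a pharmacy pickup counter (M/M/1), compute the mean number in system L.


λ = 60/7.06 = 8.4986 /hr
μ = 60/1.28 = 46.8750 /hr
ρ = λ/μ = 8.4986/46.8750 = 0.1813
L = ρ/(1−ρ) = 0.1813/0.8187 = 0.2215

Final: 0.2215


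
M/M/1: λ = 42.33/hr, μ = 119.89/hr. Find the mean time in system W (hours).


W = 1/(μ−λ) = 1/(119.89 − 42.33) = 1/77.56 = 0.01289 hr

Final: 0.01289 hr


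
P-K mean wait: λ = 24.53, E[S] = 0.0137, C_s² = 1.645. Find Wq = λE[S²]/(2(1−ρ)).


ρ = λ·E[S] = 24.53·0.0137 = 0.3361
E[S²] = E[S]²(1+C_s²) = 0.0137²·(1+1.645) = 0.0004964
Wq = λ·E[S²]/(2(1−ρ)) = 24.53·0.0004964/(2·0.6639) = 0.009171 hr

Final: 0.009171 hr


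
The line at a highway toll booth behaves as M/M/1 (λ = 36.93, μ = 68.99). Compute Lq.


ρ = 36.93/68.99 = 0.5353
Lq = ρ²/(1−ρ) = 0.2865/0.4647 = 0.6166

Final: 0.6166


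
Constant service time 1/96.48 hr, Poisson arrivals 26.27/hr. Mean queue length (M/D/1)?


ρ = 26.27/96.48 = 0.2723
M/D/1: Lq = ρ²/(2(1−ρ)) = 0.07414/(2·0.7277) = 0.05094

Final: 0.05094


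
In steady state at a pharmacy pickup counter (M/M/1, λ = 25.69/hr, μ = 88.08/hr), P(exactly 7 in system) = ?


ρ = 25.69/88.08 = 0.2917
P_n = (1−ρ)·ρ^n = (1 − 0.2917)·0.2917^7 = 0.7083·0.0001796 = 0.0001272

Final: 0.0001272


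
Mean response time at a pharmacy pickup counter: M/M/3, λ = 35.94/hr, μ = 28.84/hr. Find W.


a = 1.2462; ρ = 0.4154; P₀ = 0.279766
Lq = P₀·a^c·ρ/(c!(1−ρ)²) = 0.10968
Wq = Lq/λ = 0.10968/35.94 = 0.003052 hr
W = Wq + 1/μ = 0.003052 + 0.03467 = 0.03773 hr

Final: 0.03773 hr


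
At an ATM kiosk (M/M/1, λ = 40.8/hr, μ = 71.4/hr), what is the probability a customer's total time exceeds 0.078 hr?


W ~ Exponential(μ−λ) for M/M/1.
μ − λ = 71.4 − 40.8 = 30.6000
P(W > t) = e^{−(μ−λ)t} = e^{−2.3868} = 0.091923

Final: 0.091923


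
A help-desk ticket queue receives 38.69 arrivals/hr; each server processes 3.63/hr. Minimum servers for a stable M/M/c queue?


Stability requires cμ > λ ⇔ c > λ/μ.
λ/μ = 38.69/3.63 = 10.6584
Minimum integer c = ⌊10.6584⌋ + 1 = 11
Check: 11·3.63 = 39.93 > 38.69, while 10·3.63 = 36.30 ≤ 38.69

Final: 11 servers


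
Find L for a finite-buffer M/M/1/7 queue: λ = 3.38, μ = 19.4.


ρ = 3.38/19.4 = 0.1742
L = ρ[1 − (K+1)ρ^K + Kρ^(K+1)] / [(1−ρ)(1−ρ^(K+1))]
Numerator: 0.1742·(1 − 8·0.000004873 + 7·0.0000008490) = 0.174221
Denominator: (0.8258)·(0.999999) = 0.825772
L = 0.174221/0.825772 = 0.2110

Final: 0.2110


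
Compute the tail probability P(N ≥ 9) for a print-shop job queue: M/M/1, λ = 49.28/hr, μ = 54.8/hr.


ρ = 49.28/54.8 = 0.8993
P(N ≥ n) = ρ^n = 0.8993^9 = 0.384602

Final: 0.384602


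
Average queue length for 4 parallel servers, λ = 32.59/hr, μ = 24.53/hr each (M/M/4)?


a = λ/μ = 1.3286; ρ = a/4 = 0.3321
P₀ = 0.263410
Lq = P₀·a^c·ρ / (c!·(1−ρ)²) = 0.263410·3.11564·0.3321/(24·0.44603)
= 0.02546

Final: 0.02546


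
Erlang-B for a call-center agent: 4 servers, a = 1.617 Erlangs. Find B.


B(c,a) = (a^c/c!) / Σ_{k=0}^{c} a^k/k!
a^4/4! = 0.284858
Σ terms (k=0..4): 1.00000 + 1.61700 + 1.30734 + 0.70466 + 0.28486 = 4.913861
B = 0.284858/4.913861 = 0.057970

Final: 0.057970


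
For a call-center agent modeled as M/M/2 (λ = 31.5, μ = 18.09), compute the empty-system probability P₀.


a = λ/μ = 31.5/18.09 = 1.7413; ρ = a/c = 0.8706
Σ_{k=0}^{1} a^k/k! (terms k=0..1) = 1.00000 + 1.74129 = 2.74129
Tail: a^2/(2!(1−ρ)) = 3.03210/(2·0.1294) = 11.72024
P₀ = 1/(2.74129 + 11.72024) = 1/14.46154 = 0.069149

Final: 0.069149


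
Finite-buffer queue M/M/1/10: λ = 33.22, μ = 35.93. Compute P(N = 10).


ρ = λ/μ = 33.22/35.93 = 0.9246
P_K = (1−ρ)ρ^K/(1−ρ^(K+1)) = (0.07542·0.456482)/(1 − 0.422053)
= 0.034430/0.577947 = 0.059573

Final: 0.059573


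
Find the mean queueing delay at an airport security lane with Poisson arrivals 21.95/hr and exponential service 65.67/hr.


ρ = 21.95/65.67 = 0.3342
Wq = ρ/(μ−λ) = 0.3342/(65.67 − 21.95) = 0.3342/43.72 = 0.007645 hr

Final: 0.007645 hr


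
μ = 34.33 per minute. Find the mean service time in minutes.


Mean service time = 1/μ = 1/34.33 minute = 0.02913 minute
In minutes: 0.02913 × 1 = 0.02913 min

Final: 0.02913 min


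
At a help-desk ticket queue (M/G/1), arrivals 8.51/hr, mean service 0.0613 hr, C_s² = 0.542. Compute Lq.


ρ = λ·E[S] = 8.51·0.0613 = 0.5217
Lq = ρ²(1+C_s²)/(2(1−ρ)) = 0.2721·(1+0.542)/(2·0.4783)
= 0.2721·1.5420/0.9567 = 0.43863

Final: 0.43863


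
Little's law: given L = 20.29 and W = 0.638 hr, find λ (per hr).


λ = L/W = 20.29/0.638 = 31.8025 /hr

Final: 31.8025 /hr


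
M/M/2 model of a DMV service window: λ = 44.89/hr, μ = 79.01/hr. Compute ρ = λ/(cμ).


ρ = λ/(cμ) = 44.89/(2·79.01) = 44.89/158.02 = 0.2841

Final: 0.2841


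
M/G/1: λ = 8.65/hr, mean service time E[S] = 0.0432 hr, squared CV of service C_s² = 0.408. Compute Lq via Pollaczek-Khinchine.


ρ = λ·E[S] = 8.65·0.0432 = 0.3737
Lq = ρ²(1+C_s²)/(2(1−ρ)) = 0.1396·(1+0.408)/(2·0.6263)
= 0.1396·1.4080/1.2526 = 0.15696

Final: 0.15696


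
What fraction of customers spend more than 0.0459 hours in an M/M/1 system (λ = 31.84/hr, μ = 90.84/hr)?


W ~ Exponential(μ−λ) for M/M/1.
μ − λ = 90.84 − 31.84 = 59.0000
P(W > t) = e^{−(μ−λ)t} = e^{−2.7081} = 0.066663

Final: 0.066663


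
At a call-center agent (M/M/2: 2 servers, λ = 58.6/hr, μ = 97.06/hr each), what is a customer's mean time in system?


a = 0.6038; ρ = 0.3019; P₀ = 0.536246
Lq = P₀·a^c·ρ/(c!(1−ρ)²) = 0.06054
Wq = Lq/λ = 0.06054/58.6 = 0.001033 hr
W = Wq + 1/μ = 0.001033 + 0.01030 = 0.01134 hr

Final: 0.01134 hr


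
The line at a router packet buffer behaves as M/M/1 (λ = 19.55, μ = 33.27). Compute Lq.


ρ = 19.55/33.27 = 0.5876
Lq = ρ²/(1−ρ) = 0.3453/0.4124 = 0.8373

Final: 0.8373


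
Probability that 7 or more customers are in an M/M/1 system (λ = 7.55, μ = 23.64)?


ρ = 7.55/23.64 = 0.3194
P(N ≥ n) = ρ^n = 0.3194^7 = 0.0003389

Final: 0.0003389


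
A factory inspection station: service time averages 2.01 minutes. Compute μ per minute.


μ = 1/(service time) in consistent units.
1 minute = 1 min, so μ = 1/2.01 = 0.4975 per minute

Final: 0.4975 /min


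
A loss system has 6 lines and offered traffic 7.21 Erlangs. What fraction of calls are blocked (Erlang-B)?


B(c,a) = (a^c/c!) / Σ_{k=0}^{c} a^k/k!
a^6/6! = 195.109804
Σ terms (k=0..6): 1.00000 + 7.21000 + 25.99205 + 62.46756 + 112.59778 + 162.36599 + 195.10980 = 566.743186
B = 195.109804/566.743186 = 0.344265

Final: 0.344265


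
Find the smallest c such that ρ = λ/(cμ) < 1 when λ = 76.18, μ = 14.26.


Stability requires cμ > λ ⇔ c > λ/μ.
λ/μ = 76.18/14.26 = 5.3422
Minimum integer c = ⌊5.3422⌋ + 1 = 6
Check: 6·14.26 = 85.56 > 76.18, while 5·14.26 = 71.30 ≤ 76.18

Final: 6 servers


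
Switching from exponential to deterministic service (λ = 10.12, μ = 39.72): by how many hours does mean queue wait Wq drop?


ρ = 10.12/39.72 = 0.2548
Wq(M/M/1) = ρ/(μ−λ) = 0.2548/29.60 = 0.008608 hr
Wq(M/D/1) = ρ/(2(μ−λ)) = 0.004304 hr
Savings = 0.008608 − 0.004304 = 0.004304 hr

Final: 0.004304 hr


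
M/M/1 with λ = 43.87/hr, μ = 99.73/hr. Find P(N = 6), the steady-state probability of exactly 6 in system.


ρ = 43.87/99.73 = 0.4399
P_n = (1−ρ)·ρ^n = (1 − 0.4399)·0.4399^6 = 0.5601·0.007245 = 0.004058

Final: 0.004058


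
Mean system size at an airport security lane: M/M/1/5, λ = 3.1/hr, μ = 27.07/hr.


ρ = 3.1/27.07 = 0.1145
L = ρ[1 − (K+1)ρ^K + Kρ^(K+1)] / [(1−ρ)(1−ρ^(K+1))]
Numerator: 0.1145·(1 − 6·0.00001970 + 5·0.000002255) = 0.114506
Denominator: (0.8855)·(0.999998) = 0.885480
L = 0.114506/0.885480 = 0.1293

Final: 0.1293


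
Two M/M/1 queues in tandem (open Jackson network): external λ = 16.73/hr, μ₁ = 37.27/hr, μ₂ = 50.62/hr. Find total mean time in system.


Each node sees arrival rate λ = 16.73/hr (tandem ⇒ throughput preserved).
W₁ = 1/(μ₁−λ) = 1/(37.27−16.73) = 0.04869 hr
W₂ = 1/(μ₂−λ) = 1/(50.62−16.73) = 0.02951 hr
W_total = W₁ + W₂ = 0.04869 + 0.02951 = 0.07819 hr

Final: 0.07819 hr


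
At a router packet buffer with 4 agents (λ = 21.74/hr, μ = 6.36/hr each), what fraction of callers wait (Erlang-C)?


a = λ/μ = 3.4182; ρ = a/4 = 0.8546
P₀ = 0.017848 (from M/M/c formula)
C(c,a) = [a^c/(c!(1−ρ))]·P₀ = [136.52422/(24·0.1454)]·0.017848
= 39.11234·0.017848 = 0.698068

Final: 0.698068


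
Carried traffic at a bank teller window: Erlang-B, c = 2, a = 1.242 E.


B(2,1.242) = 0.255961 (Erlang-B)
Carried load = a(1 − B) = 1.242·(1 − 0.255961) = 1.242·0.744039 = 0.9241 E

Final: 0.9241 Erlangs


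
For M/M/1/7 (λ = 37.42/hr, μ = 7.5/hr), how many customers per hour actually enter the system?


ρ = 4.9893; P_K = (1−ρ)ρ^7/(1−ρ^8) = 0.799575
λ_eff = λ(1 − P_K) = 37.42·(1 − 0.799575) = 37.42·0.200425 = 7.4999 /hr

Final: 7.4999 /hr


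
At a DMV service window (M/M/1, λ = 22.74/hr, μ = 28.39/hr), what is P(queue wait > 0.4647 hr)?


ρ = 22.74/28.39 = 0.8010
P(Wq > t) = ρ·e^{−(μ−λ)t} = 0.8010·e^{−2.6256}
= 0.8010·0.072400 = 0.057991

Final: 0.057991


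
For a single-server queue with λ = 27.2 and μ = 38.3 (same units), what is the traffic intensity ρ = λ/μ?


ρ = λ/μ = 27.2/38.3 = 0.7102

Final: 0.7102


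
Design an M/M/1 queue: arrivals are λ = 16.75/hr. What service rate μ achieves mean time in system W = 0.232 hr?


W = 1/(μ−λ) ⇒ μ − λ = 1/W = 1/0.232 = 4.3103
μ = λ + 1/W = 16.75 + 4.3103 = 21.0603 per hr

Final: 21.0603 /hr


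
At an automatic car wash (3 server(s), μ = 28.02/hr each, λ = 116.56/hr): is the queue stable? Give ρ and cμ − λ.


Total capacity cμ = 3·28.02 = 84.06/hr
ρ = λ/(cμ) = 116.56/84.06 = 1.3866
Stable ⇔ ρ < 1: NO
Spare capacity = cμ − λ = 84.06 − 116.56 = -32.50/hr

Final: ρ = 1.3866; unstable; margin = -32.50/hr


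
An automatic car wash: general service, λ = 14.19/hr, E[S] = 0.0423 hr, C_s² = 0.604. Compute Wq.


ρ = λ·E[S] = 14.19·0.0423 = 0.6002
E[S²] = E[S]²(1+C_s²) = 0.0423²·(1+0.604) = 0.002870
Wq = λ·E[S²]/(2(1−ρ)) = 14.19·0.002870/(2·0.3998) = 0.05094 hr

Final: 0.05094 hr


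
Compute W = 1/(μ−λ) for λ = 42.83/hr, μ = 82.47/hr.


W = 1/(μ−λ) = 1/(82.47 − 42.83) = 1/39.64 = 0.02523 hr

Final: 0.02523 hr


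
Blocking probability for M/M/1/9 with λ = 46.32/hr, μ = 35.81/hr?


ρ = λ/μ = 46.32/35.81 = 1.2935
P_K = (1−ρ)ρ^K/(1−ρ^(K+1)) = (-0.2935·10.136268)/(1 − 13.111196)
= -2.974928/-12.111196 = 0.245635

Final: 0.245635


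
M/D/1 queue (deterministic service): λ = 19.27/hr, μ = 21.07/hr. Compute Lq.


ρ = 19.27/21.07 = 0.9146
M/D/1: Lq = ρ²/(2(1−ρ)) = 0.8364/(2·0.08543) = 4.89549

Final: 4.89549


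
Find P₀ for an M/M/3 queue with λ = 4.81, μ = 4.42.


a = λ/μ = 4.81/4.42 = 1.0882; ρ = a/c = 0.3627
Σ_{k=0}^{2} a^k/k! (terms k=0..2) = 1.00000 + 1.08824 + 0.59213 = 2.68036
Tail: a^3/(3!(1−ρ)) = 1.28875/(6·0.6373) = 0.33706
P₀ = 1/(2.68036 + 0.33706) = 1/3.01742 = 0.331409

Final: 0.331409


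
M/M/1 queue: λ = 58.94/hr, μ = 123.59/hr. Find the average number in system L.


ρ = λ/μ = 58.94/123.59 = 0.4769
L = ρ/(1−ρ) = 0.4769/(1 − 0.4769) = 0.4769/0.5231 = 0.9117

Final: 0.9117


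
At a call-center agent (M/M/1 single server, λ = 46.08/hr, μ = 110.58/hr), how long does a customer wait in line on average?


ρ = 46.08/110.58 = 0.4167
Wq = ρ/(μ−λ) = 0.4167/(110.58 − 46.08) = 0.4167/64.50 = 0.006461 hr

Final: 0.006461 hr


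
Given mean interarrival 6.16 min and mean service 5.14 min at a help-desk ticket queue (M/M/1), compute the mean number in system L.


λ = 60/6.16 = 9.7403 /hr
μ = 60/5.14 = 11.6732 /hr
ρ = λ/μ = 9.7403/11.6732 = 0.8344
L = ρ/(1−ρ) = 0.8344/0.1656 = 5.0392

Final: 5.0392


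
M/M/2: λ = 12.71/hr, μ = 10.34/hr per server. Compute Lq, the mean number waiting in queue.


a = λ/μ = 1.2292; ρ = a/2 = 0.6146
P₀ = 0.238694
Lq = P₀·a^c·ρ / (c!·(1−ρ)²) = 0.238694·1.51095·0.6146/(2·0.14853)
= 0.74618

Final: 0.74618


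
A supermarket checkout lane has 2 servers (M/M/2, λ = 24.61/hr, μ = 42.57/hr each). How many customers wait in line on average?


a = λ/μ = 0.5781; ρ = a/2 = 0.2891
P₀ = 0.551526
Lq = P₀·a^c·ρ / (c!·(1−ρ)²) = 0.551526·0.33421·0.2891/(2·0.50545)
= 0.05271

Final: 0.05271


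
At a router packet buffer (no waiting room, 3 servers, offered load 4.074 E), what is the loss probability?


B(c,a) = (a^c/c!) / Σ_{k=0}^{c} a^k/k!
a^3/3! = 11.269686
Σ terms (k=0..3): 1.00000 + 4.07400 + 8.29874 + 11.26969 = 24.642424
B = 11.269686/24.642424 = 0.457329

Final: 0.457329


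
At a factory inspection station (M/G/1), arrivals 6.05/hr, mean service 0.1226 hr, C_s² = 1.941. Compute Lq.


ρ = λ·E[S] = 6.05·0.1226 = 0.7417
Lq = ρ²(1+C_s²)/(2(1−ρ)) = 0.5502·(1+1.941)/(2·0.2583)
= 0.5502·2.9410/0.5165 = 3.13244

Final: 3.13244


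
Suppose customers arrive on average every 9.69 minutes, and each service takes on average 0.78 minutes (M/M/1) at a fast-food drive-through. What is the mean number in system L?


λ = 60/9.69 = 6.1920 /hr
μ = 60/0.78 = 76.9231 /hr
ρ = λ/μ = 6.1920/76.9231 = 0.08050
L = ρ/(1−ρ) = 0.08050/0.9195 = 0.08754

Final: 0.08754


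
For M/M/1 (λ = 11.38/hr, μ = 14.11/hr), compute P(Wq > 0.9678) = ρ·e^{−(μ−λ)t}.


ρ = 11.38/14.11 = 0.8065
P(Wq > t) = ρ·e^{−(μ−λ)t} = 0.8065·e^{−2.6421}
= 0.8065·0.071212 = 0.057434

Final: 0.057434


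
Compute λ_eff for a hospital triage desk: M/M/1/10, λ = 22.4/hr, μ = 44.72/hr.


ρ = 0.5009; P_K = (1−ρ)ρ^10/(1−ρ^11) = 0.0004964
λ_eff = λ(1 − P_K) = 22.4·(1 − 0.0004964) = 22.4·0.999504 = 22.3889 /hr

Final: 22.3889 /hr


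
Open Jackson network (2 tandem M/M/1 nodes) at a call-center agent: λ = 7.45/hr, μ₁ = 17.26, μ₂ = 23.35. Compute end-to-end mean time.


Each node sees arrival rate λ = 7.45/hr (tandem ⇒ throughput preserved).
W₁ = 1/(μ₁−λ) = 1/(17.26−7.45) = 0.10194 hr
W₂ = 1/(μ₂−λ) = 1/(23.35−7.45) = 0.06289 hr
W_total = W₁ + W₂ = 0.10194 + 0.06289 = 0.16483 hr

Final: 0.16483 hr


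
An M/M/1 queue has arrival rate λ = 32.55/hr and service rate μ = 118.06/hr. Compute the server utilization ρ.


ρ = λ/μ = 32.55/118.06 = 0.2757

Final: 0.2757


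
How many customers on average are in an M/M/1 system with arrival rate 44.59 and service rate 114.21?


ρ = λ/μ = 44.59/114.21 = 0.3904
L = ρ/(1−ρ) = 0.3904/(1 − 0.3904) = 0.3904/0.6096 = 0.6405

Final: 0.6405


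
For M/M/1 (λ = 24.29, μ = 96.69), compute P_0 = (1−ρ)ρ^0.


ρ = 24.29/96.69 = 0.2512
P_n = (1−ρ)·ρ^n = (1 − 0.2512)·0.2512^0 = 0.7488·1.000000 = 0.748785

Final: 0.748785


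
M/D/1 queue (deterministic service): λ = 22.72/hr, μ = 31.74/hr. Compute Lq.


ρ = 22.72/31.74 = 0.7158
M/D/1: Lq = ρ²/(2(1−ρ)) = 0.5124/(2·0.2842) = 0.90152

Final: 0.90152


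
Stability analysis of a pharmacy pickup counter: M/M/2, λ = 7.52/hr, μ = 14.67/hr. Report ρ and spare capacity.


Total capacity cμ = 2·14.67 = 29.34/hr
ρ = λ/(cμ) = 7.52/29.34 = 0.2563
Stable ⇔ ρ < 1: YES
Spare capacity = cμ − λ = 29.34 − 7.52 = 21.82/hr

Final: ρ = 0.2563; stable; margin = 21.82/hr


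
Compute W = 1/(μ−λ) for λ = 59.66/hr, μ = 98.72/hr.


W = 1/(μ−λ) = 1/(98.72 − 59.66) = 1/39.06 = 0.02560 hr

Final: 0.02560 hr


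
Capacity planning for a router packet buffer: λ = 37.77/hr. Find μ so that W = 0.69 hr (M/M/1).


W = 1/(μ−λ) ⇒ μ − λ = 1/W = 1/0.69 = 1.4493
μ = λ + 1/W = 37.77 + 1.4493 = 39.2193 per hr

Final: 39.2193 /hr


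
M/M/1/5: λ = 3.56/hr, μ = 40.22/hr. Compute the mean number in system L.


ρ = 3.56/40.22 = 0.08851
L = ρ[1 − (K+1)ρ^K + Kρ^(K+1)] / [(1−ρ)(1−ρ^(K+1))]
Numerator: 0.08851·(1 − 6·0.000005433 + 5·0.0000004809) = 0.088511
Denominator: (0.9115)·(1.000000) = 0.911486
L = 0.088511/0.911486 = 0.09711

Final: 0.09711


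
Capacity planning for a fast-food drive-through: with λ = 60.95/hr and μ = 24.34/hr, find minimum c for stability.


Stability requires cμ > λ ⇔ c > λ/μ.
λ/μ = 60.95/24.34 = 2.5041
Minimum integer c = ⌊2.5041⌋ + 1 = 3
Check: 3·24.34 = 73.02 > 60.95, while 2·24.34 = 48.68 ≤ 60.95

Final: 3 servers


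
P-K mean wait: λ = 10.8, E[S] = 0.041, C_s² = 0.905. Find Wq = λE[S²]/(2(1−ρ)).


ρ = λ·E[S] = 10.8·0.041 = 0.4428
E[S²] = E[S]²(1+C_s²) = 0.041²·(1+0.905) = 0.003202
Wq = λ·E[S²]/(2(1−ρ)) = 10.8·0.003202/(2·0.5572) = 0.03103 hr

Final: 0.03103 hr


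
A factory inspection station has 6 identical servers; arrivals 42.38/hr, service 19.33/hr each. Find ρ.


ρ = λ/(cμ) = 42.38/(6·19.33) = 42.38/115.98 = 0.3654

Final: 0.3654


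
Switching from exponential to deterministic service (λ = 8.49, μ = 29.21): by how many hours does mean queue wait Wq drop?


ρ = 8.49/29.21 = 0.2907
Wq(M/M/1) = ρ/(μ−λ) = 0.2907/20.72 = 0.01403 hr
Wq(M/D/1) = ρ/(2(μ−λ)) = 0.007014 hr
Savings = 0.01403 − 0.007014 = 0.007014 hr

Final: 0.007014 hr


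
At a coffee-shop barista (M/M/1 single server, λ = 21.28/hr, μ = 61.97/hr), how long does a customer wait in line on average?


ρ = 21.28/61.97 = 0.3434
Wq = ρ/(μ−λ) = 0.3434/(61.97 − 21.28) = 0.3434/40.69 = 0.008439 hr

Final: 0.008439 hr


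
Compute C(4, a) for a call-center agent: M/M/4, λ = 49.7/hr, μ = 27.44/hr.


a = λ/μ = 1.8112; ρ = a/4 = 0.4528
P₀ = 0.159712 (from M/M/c formula)
C(c,a) = [a^c/(c!(1−ρ))]·P₀ = [10.76190/(24·0.5472)]·0.159712
= 0.81948·0.159712 = 0.130880

Final: 0.130880


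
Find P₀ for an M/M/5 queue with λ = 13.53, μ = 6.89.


a = λ/μ = 13.53/6.89 = 1.9637; ρ = a/c = 0.3927
Σ_{k=0}^{4} a^k/k! (terms k=0..4) = 1.00000 + 1.96372 + 1.92809 + 1.26207 + 0.61959 = 6.77347
Tail: a^5/(5!(1−ρ)) = 29.20067/(120·0.6073) = 0.40072
P₀ = 1/(6.77347 + 0.40072) = 1/7.17418 = 0.139389

Final: 0.139389


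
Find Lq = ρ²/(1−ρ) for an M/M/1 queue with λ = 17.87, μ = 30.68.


ρ = 17.87/30.68 = 0.5825
Lq = ρ²/(1−ρ) = 0.3393/0.4175 = 0.8125

Final: 0.8125


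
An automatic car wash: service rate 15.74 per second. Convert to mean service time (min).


Mean service time = 1/μ = 1/15.74 second = 0.06353 second
In minutes: 0.06353 × 0.0166667 = 0.001059 min

Final: 0.001059 min


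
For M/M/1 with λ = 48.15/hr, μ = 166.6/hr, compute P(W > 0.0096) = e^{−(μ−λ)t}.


W ~ Exponential(μ−λ) for M/M/1.
μ − λ = 166.6 − 48.15 = 118.4500
P(W > t) = e^{−(μ−λ)t} = e^{−1.1371} = 0.320741

Final: 0.320741


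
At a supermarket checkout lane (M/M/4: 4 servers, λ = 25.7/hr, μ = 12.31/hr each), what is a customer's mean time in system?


a = 2.0877; ρ = 0.5219; P₀ = 0.118491
Lq = P₀·a^c·ρ/(c!(1−ρ)²) = 0.21420
Wq = Lq/λ = 0.21420/25.7 = 0.008335 hr
W = Wq + 1/μ = 0.008335 + 0.08123 = 0.08957 hr

Final: 0.08957 hr


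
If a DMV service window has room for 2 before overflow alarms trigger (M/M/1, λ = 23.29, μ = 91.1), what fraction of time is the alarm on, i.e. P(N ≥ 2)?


ρ = 23.29/91.1 = 0.2557
P(N ≥ n) = ρ^n = 0.2557^2 = 0.065359

Final: 0.065359


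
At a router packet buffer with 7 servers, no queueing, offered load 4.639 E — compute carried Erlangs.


B(7,4.639) = 0.098372 (Erlang-B)
Carried load = a(1 − B) = 4.639·(1 − 0.098372) = 4.639·0.901628 = 4.1827 E

Final: 4.1827 Erlangs


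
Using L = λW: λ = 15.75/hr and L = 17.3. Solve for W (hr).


W = L/λ = 17.3/15.75 = 1.0984 hr

Final: 1.0984 hr


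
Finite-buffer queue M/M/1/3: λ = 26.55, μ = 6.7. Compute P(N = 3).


ρ = λ/μ = 26.55/6.7 = 3.9627
P_K = (1−ρ)ρ^K/(1−ρ^(K+1)) = (-2.9627·62.225611)/(1 − 246.580592)
= -184.354981/-245.580592 = 0.750690

Final: 0.750690


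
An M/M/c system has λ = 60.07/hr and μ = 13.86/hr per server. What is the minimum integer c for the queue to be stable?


Stability requires cμ > λ ⇔ c > λ/μ.
λ/μ = 60.07/13.86 = 4.3341
Minimum integer c = ⌊4.3341⌋ + 1 = 5
Check: 5·13.86 = 69.30 > 60.07, while 4·13.86 = 55.44 ≤ 60.07

Final: 5 servers


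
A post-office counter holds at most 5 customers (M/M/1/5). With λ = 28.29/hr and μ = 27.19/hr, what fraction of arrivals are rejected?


ρ = λ/μ = 28.29/27.19 = 1.0405
P_K = (1−ρ)ρ^K/(1−ρ^(K+1)) = (-0.04046·1.219323)/(1 − 1.268652)
= -0.049329/-0.268652 = 0.183617

Final: 0.183617


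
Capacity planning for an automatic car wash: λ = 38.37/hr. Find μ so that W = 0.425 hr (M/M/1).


W = 1/(μ−λ) ⇒ μ − λ = 1/W = 1/0.425 = 2.3529
μ = λ + 1/W = 38.37 + 2.3529 = 40.7229 per hr

Final: 40.7229 /hr


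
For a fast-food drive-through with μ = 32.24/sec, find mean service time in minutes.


Mean service time = 1/μ = 1/32.24 second = 0.03102 second
In minutes: 0.03102 × 0.0166667 = 0.0005170 min

Final: 0.0005170 min


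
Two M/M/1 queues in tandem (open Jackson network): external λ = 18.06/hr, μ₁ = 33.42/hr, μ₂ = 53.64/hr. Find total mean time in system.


Each node sees arrival rate λ = 18.06/hr (tandem ⇒ throughput preserved).
W₁ = 1/(μ₁−λ) = 1/(33.42−18.06) = 0.06510 hr
W₂ = 1/(μ₂−λ) = 1/(53.64−18.06) = 0.02811 hr
W_total = W₁ + W₂ = 0.06510 + 0.02811 = 0.09321 hr

Final: 0.09321 hr


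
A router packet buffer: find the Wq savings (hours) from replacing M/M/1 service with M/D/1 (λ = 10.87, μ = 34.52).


ρ = 10.87/34.52 = 0.3149
Wq(M/M/1) = ρ/(μ−λ) = 0.3149/23.65 = 0.01331 hr
Wq(M/D/1) = ρ/(2(μ−λ)) = 0.006657 hr
Savings = 0.01331 − 0.006657 = 0.006657 hr

Final: 0.006657 hr


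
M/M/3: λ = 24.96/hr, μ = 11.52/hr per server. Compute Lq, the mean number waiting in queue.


a = λ/μ = 2.1667; ρ = a/3 = 0.7222
P₀ = 0.086083
Lq = P₀·a^c·ρ / (c!·(1−ρ)²) = 0.086083·10.17130·0.7222/(6·0.07716)
= 1.36590

Final: 1.36590


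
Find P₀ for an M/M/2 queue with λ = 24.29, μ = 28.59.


a = λ/μ = 24.29/28.59 = 0.8496; ρ = a/c = 0.4248
Σ_{k=0}^{1} a^k/k! (terms k=0..1) = 1.00000 + 0.84960 = 1.84960
Tail: a^2/(2!(1−ρ)) = 0.72182/(2·0.5752) = 0.62745
P₀ = 1/(1.84960 + 0.62745) = 1/2.47704 = 0.403707

Final: 0.403707


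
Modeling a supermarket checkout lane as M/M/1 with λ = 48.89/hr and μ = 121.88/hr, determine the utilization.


ρ = λ/μ = 48.89/121.88 = 0.4011

Final: 0.4011


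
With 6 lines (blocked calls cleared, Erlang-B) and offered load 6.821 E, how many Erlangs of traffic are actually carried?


B(6,6.821) = 0.320022 (Erlang-B)
Carried load = a(1 − B) = 6.821·(1 − 0.320022) = 6.821·0.679978 = 4.6381 E

Final: 4.6381 Erlangs


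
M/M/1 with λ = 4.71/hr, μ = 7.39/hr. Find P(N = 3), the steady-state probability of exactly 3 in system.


ρ = 4.71/7.39 = 0.6373
P_n = (1−ρ)·ρ^n = (1 − 0.6373)·0.6373^3 = 0.3627·0.258898 = 0.093890

Final: 0.093890


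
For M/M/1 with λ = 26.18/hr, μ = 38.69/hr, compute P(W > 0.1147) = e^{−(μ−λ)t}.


W ~ Exponential(μ−λ) for M/M/1.
μ − λ = 38.69 − 26.18 = 12.5100
P(W > t) = e^{−(μ−λ)t} = e^{−1.4349} = 0.238140

Final: 0.238140


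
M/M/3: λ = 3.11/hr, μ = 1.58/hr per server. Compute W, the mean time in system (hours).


a = 1.9684; ρ = 0.6561; P₀ = 0.116256
Lq = P₀·a^c·ρ/(c!(1−ρ)²) = 0.81986
Wq = Lq/λ = 0.81986/3.11 = 0.26362 hr
W = Wq + 1/μ = 0.26362 + 0.63291 = 0.89653 hr

Final: 0.89653 hr


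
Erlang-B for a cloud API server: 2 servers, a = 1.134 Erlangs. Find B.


B(c,a) = (a^c/c!) / Σ_{k=0}^{c} a^k/k!
a^2/2! = 0.642978
Σ terms (k=0..2): 1.00000 + 1.13400 + 0.64298 = 2.776978
B = 0.642978/2.776978 = 0.231539

Final: 0.231539


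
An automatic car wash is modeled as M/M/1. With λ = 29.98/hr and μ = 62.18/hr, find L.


ρ = λ/μ = 29.98/62.18 = 0.4821
L = ρ/(1−ρ) = 0.4821/(1 − 0.4821) = 0.4821/0.5179 = 0.9311

Final: 0.9311


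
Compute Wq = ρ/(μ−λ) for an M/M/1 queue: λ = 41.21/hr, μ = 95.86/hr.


ρ = 41.21/95.86 = 0.4299
Wq = ρ/(μ−λ) = 0.4299/(95.86 − 41.21) = 0.4299/54.65 = 0.007866 hr

Final: 0.007866 hr


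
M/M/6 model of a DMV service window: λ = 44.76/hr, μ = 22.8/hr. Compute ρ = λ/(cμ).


ρ = λ/(cμ) = 44.76/(6·22.8) = 44.76/136.80 = 0.3272

Final: 0.3272


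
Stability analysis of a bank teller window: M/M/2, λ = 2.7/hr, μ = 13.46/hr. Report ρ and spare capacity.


Total capacity cμ = 2·13.46 = 26.92/hr
ρ = λ/(cμ) = 2.7/26.92 = 0.1003
Stable ⇔ ρ < 1: YES
Spare capacity = cμ − λ = 26.92 − 2.7 = 24.22/hr

Final: ρ = 0.1003; stable; margin = 24.22/hr


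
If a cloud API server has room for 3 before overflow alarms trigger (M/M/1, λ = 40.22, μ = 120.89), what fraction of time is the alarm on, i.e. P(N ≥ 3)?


ρ = 40.22/120.89 = 0.3327
P(N ≥ n) = ρ^n = 0.3327^3 = 0.036826

Final: 0.036826


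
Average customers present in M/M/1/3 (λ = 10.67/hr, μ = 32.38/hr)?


ρ = 10.67/32.38 = 0.3295
L = ρ[1 − (K+1)ρ^K + Kρ^(K+1)] / [(1−ρ)(1−ρ^(K+1))]
Numerator: 0.3295·(1 − 4·0.035782 + 3·0.011791) = 0.294017
Denominator: (0.6705)·(0.988209) = 0.662570
L = 0.294017/0.662570 = 0.4438

Final: 0.4438


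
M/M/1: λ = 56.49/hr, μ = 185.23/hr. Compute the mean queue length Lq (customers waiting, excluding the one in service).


ρ = 56.49/185.23 = 0.3050
Lq = ρ²/(1−ρ) = 0.09301/0.6950 = 0.1338

Final: 0.1338


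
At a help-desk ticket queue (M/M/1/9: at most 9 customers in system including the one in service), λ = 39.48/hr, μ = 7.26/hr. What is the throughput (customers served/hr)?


ρ = 5.4380; P_K = (1−ρ)ρ^9/(1−ρ^10) = 0.816109
λ_eff = λ(1 − P_K) = 39.48·(1 − 0.816109) = 39.48·0.183891 = 7.2600 /hr

Final: 7.2600 /hr


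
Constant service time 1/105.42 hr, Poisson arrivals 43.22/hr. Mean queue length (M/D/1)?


ρ = 43.22/105.42 = 0.4100
M/D/1: Lq = ρ²/(2(1−ρ)) = 0.1681/(2·0.5900) = 0.14244

Final: 0.14244


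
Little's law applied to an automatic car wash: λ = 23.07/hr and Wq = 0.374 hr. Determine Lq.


Lq = λWq = 23.07·0.374 = 8.6282

Final: 8.6282


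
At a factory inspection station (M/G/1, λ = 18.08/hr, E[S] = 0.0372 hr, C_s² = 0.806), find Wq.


ρ = λ·E[S] = 18.08·0.0372 = 0.6726
E[S²] = E[S]²(1+C_s²) = 0.0372²·(1+0.806) = 0.002499
Wq = λ·E[S²]/(2(1−ρ)) = 18.08·0.002499/(2·0.3274) = 0.06900 hr

Final: 0.06900 hr


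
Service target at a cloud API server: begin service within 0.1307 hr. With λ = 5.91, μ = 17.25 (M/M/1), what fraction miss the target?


ρ = 5.91/17.25 = 0.3426
P(Wq > t) = ρ·e^{−(μ−λ)t} = 0.3426·e^{−1.4821}
= 0.3426·0.227152 = 0.077824

Final: 0.077824


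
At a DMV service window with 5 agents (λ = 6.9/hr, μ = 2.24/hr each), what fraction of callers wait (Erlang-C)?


a = λ/μ = 3.0804; ρ = a/5 = 0.6161
P₀ = 0.042613 (from M/M/c formula)
C(c,a) = [a^c/(c!(1−ρ))]·P₀ = [277.33543/(120·0.3839)]·0.042613
= 6.01968·0.042613 = 0.256516

Final: 0.256516


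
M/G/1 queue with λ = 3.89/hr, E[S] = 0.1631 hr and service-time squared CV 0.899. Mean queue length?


ρ = λ·E[S] = 3.89·0.1631 = 0.6345
Lq = ρ²(1+C_s²)/(2(1−ρ)) = 0.4025·(1+0.899)/(2·0.3655)
= 0.4025·1.8990/0.7311 = 1.04560

Final: 1.04560


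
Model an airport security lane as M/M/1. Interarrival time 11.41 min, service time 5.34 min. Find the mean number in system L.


λ = 60/11.41 = 5.2585 /hr
μ = 60/5.34 = 11.2360 /hr
ρ = λ/μ = 5.2585/11.2360 = 0.4680
L = ρ/(1−ρ) = 0.4680/0.5320 = 0.8797

Final: 0.8797


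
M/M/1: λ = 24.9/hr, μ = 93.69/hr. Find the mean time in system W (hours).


W = 1/(μ−λ) = 1/(93.69 − 24.9) = 1/68.79 = 0.01454 hr

Final: 0.01454 hr


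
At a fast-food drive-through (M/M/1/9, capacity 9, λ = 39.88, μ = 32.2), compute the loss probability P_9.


ρ = λ/μ = 39.88/32.2 = 1.2385
P_K = (1−ρ)ρ^K/(1−ρ^(K+1)) = (-0.2385·6.856358)/(1 − 8.491664)
= -1.635305/-7.491664 = 0.218283

Final: 0.218283


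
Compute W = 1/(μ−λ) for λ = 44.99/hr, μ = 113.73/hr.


W = 1/(μ−λ) = 1/(113.73 − 44.99) = 1/68.74 = 0.01455 hr

Final: 0.01455 hr


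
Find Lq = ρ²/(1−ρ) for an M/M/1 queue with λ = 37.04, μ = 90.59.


ρ = 37.04/90.59 = 0.4089
Lq = ρ²/(1−ρ) = 0.1672/0.5911 = 0.2828

Final: 0.2828


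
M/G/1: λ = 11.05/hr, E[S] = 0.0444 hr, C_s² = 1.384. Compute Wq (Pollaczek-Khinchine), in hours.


ρ = λ·E[S] = 11.05·0.0444 = 0.4906
E[S²] = E[S]²(1+C_s²) = 0.0444²·(1+1.384) = 0.004700
Wq = λ·E[S²]/(2(1−ρ)) = 11.05·0.004700/(2·0.5094) = 0.05098 hr

Final: 0.05098 hr


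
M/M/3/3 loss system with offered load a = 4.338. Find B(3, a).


B(c,a) = (a^c/c!) / Σ_{k=0}^{c} a^k/k!
a^3/3! = 13.605590
Σ terms (k=0..3): 1.00000 + 4.33800 + 9.40912 + 13.60559 = 28.352712
B = 13.605590/28.352712 = 0.479869

Final: 0.479869


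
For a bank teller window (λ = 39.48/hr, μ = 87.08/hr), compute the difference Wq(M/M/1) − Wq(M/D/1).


ρ = 39.48/87.08 = 0.4534
Wq(M/M/1) = ρ/(μ−λ) = 0.4534/47.60 = 0.009525 hr
Wq(M/D/1) = ρ/(2(μ−λ)) = 0.004762 hr
Savings = 0.009525 − 0.004762 = 0.004762 hr

Final: 0.004762 hr


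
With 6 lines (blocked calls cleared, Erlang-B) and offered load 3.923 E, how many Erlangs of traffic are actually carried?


B(6,3.923) = 0.111623 (Erlang-B)
Carried load = a(1 − B) = 3.923·(1 − 0.111623) = 3.923·0.888377 = 3.4851 E

Final: 3.4851 Erlangs


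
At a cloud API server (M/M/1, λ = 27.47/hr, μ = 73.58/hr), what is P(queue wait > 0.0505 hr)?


ρ = 27.47/73.58 = 0.3733
P(Wq > t) = ρ·e^{−(μ−λ)t} = 0.3733·e^{−2.3286}
= 0.3733·0.097436 = 0.036376

Final: 0.036376


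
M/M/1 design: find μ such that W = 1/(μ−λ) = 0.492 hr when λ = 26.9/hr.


W = 1/(μ−λ) ⇒ μ − λ = 1/W = 1/0.492 = 2.0325
μ = λ + 1/W = 26.9 + 2.0325 = 28.9325 per hr

Final: 28.9325 /hr


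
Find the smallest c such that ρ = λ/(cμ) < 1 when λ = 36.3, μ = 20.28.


Stability requires cμ > λ ⇔ c > λ/μ.
λ/μ = 36.3/20.28 = 1.7899
Minimum integer c = ⌊1.7899⌋ + 1 = 2
Check: 2·20.28 = 40.56 > 36.3, while 1·20.28 = 20.28 ≤ 36.3

Final: 2 servers


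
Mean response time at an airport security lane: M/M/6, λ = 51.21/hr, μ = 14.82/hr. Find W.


a = 3.4555; ρ = 0.5759; P₀ = 0.030374
Lq = P₀·a^c·ρ/(c!(1−ρ)²) = 0.22996
Wq = Lq/λ = 0.22996/51.21 = 0.004491 hr
W = Wq + 1/μ = 0.004491 + 0.06748 = 0.07197 hr

Final: 0.07197 hr


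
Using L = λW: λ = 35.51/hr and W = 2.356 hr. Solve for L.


L = λW = 35.51·2.356 = 83.6616

Final: 83.6616


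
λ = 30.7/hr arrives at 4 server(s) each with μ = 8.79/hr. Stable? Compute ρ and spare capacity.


Total capacity cμ = 4·8.79 = 35.16/hr
ρ = λ/(cμ) = 30.7/35.16 = 0.8732
Stable ⇔ ρ < 1: YES
Spare capacity = cμ − λ = 35.16 − 30.7 = 4.46/hr

Final: ρ = 0.8732; stable; margin = 4.46/hr


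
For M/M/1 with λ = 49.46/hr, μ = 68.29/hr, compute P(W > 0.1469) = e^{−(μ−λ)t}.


W ~ Exponential(μ−λ) for M/M/1.
μ − λ = 68.29 − 49.46 = 18.8300
P(W > t) = e^{−(μ−λ)t} = e^{−2.7661} = 0.062905

Final: 0.062905


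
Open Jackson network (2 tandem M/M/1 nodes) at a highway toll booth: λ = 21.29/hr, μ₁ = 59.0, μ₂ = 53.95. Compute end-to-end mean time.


Each node sees arrival rate λ = 21.29/hr (tandem ⇒ throughput preserved).
W₁ = 1/(μ₁−λ) = 1/(59.0−21.29) = 0.02652 hr
W₂ = 1/(μ₂−λ) = 1/(53.95−21.29) = 0.03062 hr
W_total = W₁ + W₂ = 0.02652 + 0.03062 = 0.05714 hr

Final: 0.05714 hr
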